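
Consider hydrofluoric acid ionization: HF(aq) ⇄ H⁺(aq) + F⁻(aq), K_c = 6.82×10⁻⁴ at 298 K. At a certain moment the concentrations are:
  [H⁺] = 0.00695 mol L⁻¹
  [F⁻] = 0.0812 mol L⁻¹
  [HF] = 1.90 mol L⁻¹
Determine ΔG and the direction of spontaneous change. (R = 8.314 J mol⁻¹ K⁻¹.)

ΔG = -2.06 kJ/mol; the forward reaction is spontaneous

Q_c = [H⁺]·[F⁻] / [HF] = (0.00695)·(0.0812) / (1.90) = 2.97×10⁻⁴
ΔG = RT ln(Q_c/K_c) = (8.314 J mol⁻¹ K⁻¹)(298 K) × ln(2.97×10⁻⁴/6.82×10⁻⁴)
   = (2.478 kJ/mol)(-0.8313) = -2.06 kJ/mol
ΔG < 0, so the forward reaction is spontaneous (proceeds forward).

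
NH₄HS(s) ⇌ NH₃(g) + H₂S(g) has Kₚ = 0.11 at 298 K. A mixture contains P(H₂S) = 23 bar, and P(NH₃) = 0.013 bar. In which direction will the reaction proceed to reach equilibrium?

to the left

(NH₄HS is a pure solid — omitted from Qₚ.)
Qₚ = P(NH₃)·P(H₂S) = (0.013)·(23) = 0.30
Qₚ = 0.30 > Kₚ = 0.11, so the reverse reaction proceeds.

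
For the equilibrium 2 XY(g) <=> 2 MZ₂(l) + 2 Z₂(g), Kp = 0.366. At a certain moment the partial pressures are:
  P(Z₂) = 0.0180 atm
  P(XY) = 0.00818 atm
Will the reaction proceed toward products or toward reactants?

(MZ₂ is a pure liquid — omitted from Qp.)
Qp = P(Z₂)² / P(XY)² = (0.0180)² / (0.00818)² = 4.84
Qp = 4.84 > Kp = 0.366, so the reverse reaction proceeds.

to the left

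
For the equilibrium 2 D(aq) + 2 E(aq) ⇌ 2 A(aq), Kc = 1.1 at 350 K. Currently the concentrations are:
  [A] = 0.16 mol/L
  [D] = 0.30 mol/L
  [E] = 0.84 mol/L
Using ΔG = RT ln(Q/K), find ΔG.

Qc = [A]² / ([D]²·[E]²) = (0.16)² / ((0.30)²·(0.84)²) = 0.403
ΔG = RT ln(Qc/Kc) = (8.314 J mol⁻¹ K⁻¹)(350 K) × ln(0.403/1.1)
   = (2.910 kJ/mol)(-1.004) = -2.92 kJ/mol
ΔG < 0, so the forward reaction is spontaneous (proceeds forward).

ΔG = -2.92 kJ/mol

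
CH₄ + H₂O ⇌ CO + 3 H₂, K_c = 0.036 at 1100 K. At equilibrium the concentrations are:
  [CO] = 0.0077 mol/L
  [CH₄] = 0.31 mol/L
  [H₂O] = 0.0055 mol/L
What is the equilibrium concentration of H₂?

[H₂] = 0.20 mol/L

At equilibrium, K_c = [CO]·[H₂]³ / ([CH₄]·[H₂O]) = 0.036.
(0.0077)·([H₂])³ / ((0.31)·(0.0055)) = 0.036
[H₂]³ = 0.00797 ⇒ [H₂] = 0.20 mol/L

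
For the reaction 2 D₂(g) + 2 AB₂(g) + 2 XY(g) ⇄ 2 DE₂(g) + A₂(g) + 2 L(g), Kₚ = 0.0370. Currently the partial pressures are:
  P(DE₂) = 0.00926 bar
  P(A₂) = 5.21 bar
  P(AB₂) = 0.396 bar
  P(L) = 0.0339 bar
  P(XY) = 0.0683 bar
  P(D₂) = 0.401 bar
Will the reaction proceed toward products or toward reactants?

forward (toward products)

Qₚ = P(DE₂)²·P(A₂)·P(L)² / (P(D₂)²·P(AB₂)²·P(XY)²) = (0.00926)²·(5.21)·(0.0339)² / ((0.401)²·(0.396)²·(0.0683)²) = 0.00436
Qₚ = 0.00436 < Kₚ = 0.0370, so the forward reaction proceeds.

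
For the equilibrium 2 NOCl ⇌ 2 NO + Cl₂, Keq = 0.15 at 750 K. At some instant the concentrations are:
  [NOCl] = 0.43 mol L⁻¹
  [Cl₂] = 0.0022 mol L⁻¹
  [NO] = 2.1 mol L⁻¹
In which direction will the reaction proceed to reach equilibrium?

Q = [NO]²·[Cl₂] / [NOCl]² = (2.1)²·(0.0022) / (0.43)² = 0.052
Q = 0.052 < Keq = 0.15, so the forward reaction proceeds.

in the forward direction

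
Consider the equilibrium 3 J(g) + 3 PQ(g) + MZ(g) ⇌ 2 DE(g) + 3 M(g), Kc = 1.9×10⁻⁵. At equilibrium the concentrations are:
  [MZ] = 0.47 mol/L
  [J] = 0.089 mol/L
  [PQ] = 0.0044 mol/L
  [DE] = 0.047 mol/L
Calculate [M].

[M] = 6.2×10⁻⁵ mol/L

At equilibrium, Kc = [DE]²·[M]³ / ([J]³·[PQ]³·[MZ]) = 1.9×10⁻⁵.
(0.047)²·([M])³ / ((0.089)³·(0.0044)³·(0.47)) = 1.9×10⁻⁵
[M]³ = 2.43×10⁻¹³ ⇒ [M] = 6.2×10⁻⁵ mol/L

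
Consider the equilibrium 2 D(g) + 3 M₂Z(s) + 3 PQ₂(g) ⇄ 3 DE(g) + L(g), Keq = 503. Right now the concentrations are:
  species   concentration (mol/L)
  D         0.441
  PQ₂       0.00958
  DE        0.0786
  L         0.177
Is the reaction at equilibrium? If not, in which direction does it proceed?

(M₂Z is a pure solid — omitted from Q.)
Q = [DE]³·[L] / ([D]²·[PQ₂]³) = (0.0786)³·(0.177) / ((0.441)²·(0.00958)³) = 503
Q = 503 = Keq, so the system is already at equilibrium.

at equilibrium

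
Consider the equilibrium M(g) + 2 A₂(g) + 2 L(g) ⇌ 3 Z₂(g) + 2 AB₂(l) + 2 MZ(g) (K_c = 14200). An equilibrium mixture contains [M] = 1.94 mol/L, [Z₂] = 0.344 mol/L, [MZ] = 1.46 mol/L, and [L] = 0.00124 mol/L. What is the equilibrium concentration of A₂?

[A₂] = 1.43 mol/L

(AB₂ is a pure liquid — omitted from K_c.)
At equilibrium, K_c = [Z₂]³·[MZ]² / ([M]·[A₂]²·[L]²) = 14200.
(0.344)³·(1.46)² / ((1.94)·([A₂])²·(0.00124)²) = 14200
[A₂]² = 2.05 ⇒ [A₂] = 1.43 mol/L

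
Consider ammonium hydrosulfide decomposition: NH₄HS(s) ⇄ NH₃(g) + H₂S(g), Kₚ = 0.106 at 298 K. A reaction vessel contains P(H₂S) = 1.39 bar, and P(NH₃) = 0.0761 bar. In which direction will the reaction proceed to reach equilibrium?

(NH₄HS is a pure solid — omitted from Qₚ.)
Qₚ = P(NH₃)·P(H₂S) = (0.0761)·(1.39) = 0.106
Qₚ = 0.106 = Kₚ, so the system is already at equilibrium.

at equilibrium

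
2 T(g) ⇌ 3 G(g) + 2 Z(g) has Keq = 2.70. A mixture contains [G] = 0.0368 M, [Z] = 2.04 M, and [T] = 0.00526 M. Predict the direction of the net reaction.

Q = [G]³·[Z]² / [T]² = (0.0368)³·(2.04)² / (0.00526)² = 7.50
Q = 7.50 > Keq = 2.70, so the reverse reaction proceeds.

in the reverse direction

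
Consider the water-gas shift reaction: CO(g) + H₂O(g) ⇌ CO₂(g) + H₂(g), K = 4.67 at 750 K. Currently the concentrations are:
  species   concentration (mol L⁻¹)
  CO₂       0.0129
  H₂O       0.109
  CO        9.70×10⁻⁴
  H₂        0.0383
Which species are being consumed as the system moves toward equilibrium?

Q = [CO₂]·[H₂] / ([CO]·[H₂O]) = (0.0129)·(0.0383) / ((9.70×10⁻⁴)·(0.109)) = 4.67
Q = 4.67 = K; the system is at equilibrium.

none (at equilibrium)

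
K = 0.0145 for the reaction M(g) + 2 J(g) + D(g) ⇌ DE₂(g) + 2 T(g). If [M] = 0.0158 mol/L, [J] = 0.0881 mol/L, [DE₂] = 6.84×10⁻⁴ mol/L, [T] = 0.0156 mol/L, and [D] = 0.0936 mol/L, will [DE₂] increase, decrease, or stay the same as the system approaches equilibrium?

Q = [DE₂]·[T]² / ([M]·[J]²·[D]) = (6.84×10⁻⁴)·(0.0156)² / ((0.0158)·(0.0881)²·(0.0936)) = 0.0145
Q = 0.0145 = K; the system is at equilibrium.

stay the same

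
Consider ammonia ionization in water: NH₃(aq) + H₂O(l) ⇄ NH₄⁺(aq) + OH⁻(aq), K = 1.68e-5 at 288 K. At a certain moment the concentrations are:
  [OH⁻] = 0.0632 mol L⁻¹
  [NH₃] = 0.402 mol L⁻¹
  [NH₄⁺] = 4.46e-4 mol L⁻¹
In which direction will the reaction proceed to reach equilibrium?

(H₂O is a pure liquid — omitted from Q.)
Q = [NH₄⁺]·[OH⁻] / [NH₃] = (4.46e-4)·(0.0632) / (0.402) = 7.01e-5
Q = 7.01e-5 > K = 1.68e-5, so the reverse reaction proceeds.

reverse (toward reactants)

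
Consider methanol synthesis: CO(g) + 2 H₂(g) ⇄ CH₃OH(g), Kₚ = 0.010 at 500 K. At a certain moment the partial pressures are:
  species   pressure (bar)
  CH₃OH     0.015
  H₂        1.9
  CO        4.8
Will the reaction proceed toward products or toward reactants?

Qₚ = P(CH₃OH) / (P(CO)·P(H₂)²) = (0.015) / ((4.8)·(1.9)²) = 8.7e-4
Qₚ = 8.7e-4 < Kₚ = 0.010, so the forward reaction proceeds.

forward (toward products)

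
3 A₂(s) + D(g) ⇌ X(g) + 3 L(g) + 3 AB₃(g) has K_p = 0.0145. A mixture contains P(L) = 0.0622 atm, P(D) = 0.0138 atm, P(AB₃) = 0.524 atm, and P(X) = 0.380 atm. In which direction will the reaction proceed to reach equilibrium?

toward products

(A₂ is a pure solid — omitted from Q_p.)
Q_p = P(X)·P(L)³·P(AB₃)³ / P(D) = (0.380)·(0.0622)³·(0.524)³ / (0.0138) = 9.53×10⁻⁴
Q_p = 9.53×10⁻⁴ < K_p = 0.0145, so the forward reaction proceeds.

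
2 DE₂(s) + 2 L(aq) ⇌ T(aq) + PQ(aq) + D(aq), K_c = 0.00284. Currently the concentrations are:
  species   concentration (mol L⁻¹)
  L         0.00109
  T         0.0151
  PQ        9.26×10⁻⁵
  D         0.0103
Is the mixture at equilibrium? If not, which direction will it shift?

(DE₂ is a pure solid — omitted from Q_c.)
Q_c = [T]·[PQ]·[D] / [L]² = (0.0151)·(9.26×10⁻⁵)·(0.0103) / (0.00109)² = 0.0121
Q_c = 0.0121 > K_c = 0.00284: net reverse reaction.

no; Q > K, reaction proceeds in reverse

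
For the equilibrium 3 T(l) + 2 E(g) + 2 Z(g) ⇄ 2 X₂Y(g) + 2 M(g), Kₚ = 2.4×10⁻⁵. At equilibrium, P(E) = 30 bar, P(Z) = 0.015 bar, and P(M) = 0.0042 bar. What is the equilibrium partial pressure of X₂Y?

(T is a pure liquid — omitted from Kₚ.)
At equilibrium, Kₚ = P(X₂Y)²·P(M)² / (P(E)²·P(Z)²) = 2.4×10⁻⁵.
(P(X₂Y))²·(0.0042)² / ((30)²·(0.015)²) = 2.4×10⁻⁵
P(X₂Y)² = 0.276 ⇒ P(X₂Y) = 0.52 bar

P(X₂Y) = 0.52 bar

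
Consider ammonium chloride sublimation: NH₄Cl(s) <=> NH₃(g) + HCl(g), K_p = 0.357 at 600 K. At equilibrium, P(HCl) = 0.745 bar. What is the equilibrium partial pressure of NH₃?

P(NH₃) = 0.479 bar

(NH₄Cl is a pure solid — omitted from K_p.)
At equilibrium, K_p = P(NH₃)·P(HCl) = 0.357.
(P(NH₃))·(0.745) = 0.357
P(NH₃) = 0.479 bar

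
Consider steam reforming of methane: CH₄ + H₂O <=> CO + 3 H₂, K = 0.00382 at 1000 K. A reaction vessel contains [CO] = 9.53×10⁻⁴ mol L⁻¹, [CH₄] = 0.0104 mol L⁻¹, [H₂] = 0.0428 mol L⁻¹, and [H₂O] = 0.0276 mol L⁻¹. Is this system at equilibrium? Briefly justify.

no; Q < K, reaction proceeds forward

Q = [CO]·[H₂]³ / ([CH₄]·[H₂O]) = (9.53×10⁻⁴)·(0.0428)³ / ((0.0104)·(0.0276)) = 2.60×10⁻⁴
Q = 2.60×10⁻⁴ < K = 0.00382: net forward reaction.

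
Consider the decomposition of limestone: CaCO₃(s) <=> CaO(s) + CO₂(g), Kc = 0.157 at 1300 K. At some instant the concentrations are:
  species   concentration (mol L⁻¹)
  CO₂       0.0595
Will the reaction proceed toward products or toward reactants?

in the forward direction

(CaCO₃, CaO are pure solids — omitted from Qc.)
Qc = [CO₂] = 0.0595
Qc = 0.0595 < Kc = 0.157, so the forward reaction proceeds.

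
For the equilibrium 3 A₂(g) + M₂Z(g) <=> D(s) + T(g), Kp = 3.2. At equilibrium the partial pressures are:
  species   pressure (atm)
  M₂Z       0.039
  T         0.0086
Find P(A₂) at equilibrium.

(D is a pure solid — omitted from Kp.)
At equilibrium, Kp = P(T) / (P(A₂)³·P(M₂Z)) = 3.2.
(0.0086) / ((P(A₂))³·(0.039)) = 3.2
P(A₂)³ = 0.0689 ⇒ P(A₂) = 0.41 atm

P(A₂) = 0.41 atm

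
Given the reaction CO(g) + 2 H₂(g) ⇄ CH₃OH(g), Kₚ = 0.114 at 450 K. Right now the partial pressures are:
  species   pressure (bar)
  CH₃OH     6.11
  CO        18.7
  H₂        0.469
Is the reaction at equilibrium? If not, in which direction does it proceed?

in the reverse direction

Qₚ = P(CH₃OH) / (P(CO)·P(H₂)²) = (6.11) / ((18.7)·(0.469)²) = 1.49
Qₚ = 1.49 > Kₚ = 0.114, so the reverse reaction proceeds.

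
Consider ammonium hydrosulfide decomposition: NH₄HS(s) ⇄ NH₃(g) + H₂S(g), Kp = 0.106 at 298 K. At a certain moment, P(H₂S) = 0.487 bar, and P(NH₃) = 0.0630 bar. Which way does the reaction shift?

(NH₄HS is a pure solid — omitted from Qp.)
Qp = P(NH₃)·P(H₂S) = (0.0630)·(0.487) = 0.0307
Qp = 0.0307 < Kp = 0.106, so the forward reaction proceeds.

toward products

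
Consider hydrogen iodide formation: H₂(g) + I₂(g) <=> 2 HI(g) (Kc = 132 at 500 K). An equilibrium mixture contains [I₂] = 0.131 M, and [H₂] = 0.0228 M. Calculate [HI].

[HI] = 0.628 M

At equilibrium, Kc = [HI]² / ([H₂]·[I₂]) = 132.
([HI])² / ((0.0228)·(0.131)) = 132
[HI]² = 0.394 ⇒ [HI] = 0.628 M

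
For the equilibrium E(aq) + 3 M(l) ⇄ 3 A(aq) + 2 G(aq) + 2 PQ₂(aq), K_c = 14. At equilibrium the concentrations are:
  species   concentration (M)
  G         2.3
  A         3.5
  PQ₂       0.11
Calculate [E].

[E] = 0.20 M

(M is a pure liquid — omitted from K_c.)
At equilibrium, K_c = [A]³·[G]²·[PQ₂]² / [E] = 14.
(3.5)³·(2.3)²·(0.11)² / ([E]) = 14
[E] = 0.196 = 0.20 M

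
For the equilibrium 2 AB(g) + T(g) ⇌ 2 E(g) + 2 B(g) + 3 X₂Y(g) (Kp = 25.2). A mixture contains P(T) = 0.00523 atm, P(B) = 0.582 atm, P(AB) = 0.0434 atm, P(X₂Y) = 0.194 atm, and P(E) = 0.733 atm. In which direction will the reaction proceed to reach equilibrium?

in the reverse direction

Qp = P(E)²·P(B)²·P(X₂Y)³ / (P(AB)²·P(T)) = (0.733)²·(0.582)²·(0.194)³ / ((0.0434)²·(0.00523)) = 135
Qp = 135 > Kp = 25.2, so the reverse reaction proceeds.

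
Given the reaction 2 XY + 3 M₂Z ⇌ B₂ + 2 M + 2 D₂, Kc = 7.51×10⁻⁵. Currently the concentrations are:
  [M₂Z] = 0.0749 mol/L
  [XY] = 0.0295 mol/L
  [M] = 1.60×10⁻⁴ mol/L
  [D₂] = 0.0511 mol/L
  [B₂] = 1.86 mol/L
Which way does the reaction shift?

Qc = [B₂]·[M]²·[D₂]² / ([XY]²·[M₂Z]³) = (1.86)·(1.60×10⁻⁴)²·(0.0511)² / ((0.0295)²·(0.0749)³) = 3.40×10⁻⁴
Qc = 3.40×10⁻⁴ > Kc = 7.51×10⁻⁵, so the reverse reaction proceeds.

in the reverse direction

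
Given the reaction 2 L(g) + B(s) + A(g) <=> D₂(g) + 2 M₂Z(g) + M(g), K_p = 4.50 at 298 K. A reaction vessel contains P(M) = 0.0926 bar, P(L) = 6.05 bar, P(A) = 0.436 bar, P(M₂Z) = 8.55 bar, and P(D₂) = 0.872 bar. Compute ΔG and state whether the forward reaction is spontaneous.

ΔG = -6.19 kJ/mol; the forward reaction is spontaneous

(B is a pure solid — omitted from Q_p.)
Q_p = P(D₂)·P(M₂Z)²·P(M) / (P(L)²·P(A)) = (0.872)·(8.55)²·(0.0926) / ((6.05)²·(0.436)) = 0.370
ΔG = RT ln(Q_p/K_p) = (8.314 J mol⁻¹ K⁻¹)(298 K) × ln(0.370/4.50)
   = (2.478 kJ/mol)(-2.498) = -6.19 kJ/mol
ΔG < 0, so the forward reaction is spontaneous (proceeds forward).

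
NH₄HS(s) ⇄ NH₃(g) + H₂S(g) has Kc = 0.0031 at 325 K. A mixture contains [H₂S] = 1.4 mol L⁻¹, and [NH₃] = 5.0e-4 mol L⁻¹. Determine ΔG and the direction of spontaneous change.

(NH₄HS is a pure solid — omitted from Qc.)
Qc = [NH₃]·[H₂S] = (5.0e-4)·(1.4) = 7.00e-4
ΔG = RT ln(Qc/Kc) = (8.314 J mol⁻¹ K⁻¹)(325 K) × ln(7.00e-4/0.0031)
   = (2.702 kJ/mol)(-1.488) = -4.02 kJ/mol
ΔG < 0, so the forward reaction is spontaneous (proceeds forward).

ΔG = -4.02 kJ/mol; the forward reaction is spontaneous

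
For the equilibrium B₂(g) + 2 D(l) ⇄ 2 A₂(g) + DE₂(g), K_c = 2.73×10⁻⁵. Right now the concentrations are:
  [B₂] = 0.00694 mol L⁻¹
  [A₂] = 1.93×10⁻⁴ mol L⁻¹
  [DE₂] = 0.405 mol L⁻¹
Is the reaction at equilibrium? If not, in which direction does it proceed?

to the right

(D is a pure liquid — omitted from Q_c.)
Q_c = [A₂]²·[DE₂] / [B₂] = (1.93×10⁻⁴)²·(0.405) / (0.00694) = 2.17×10⁻⁶
Q_c = 2.17×10⁻⁶ < K_c = 2.73×10⁻⁵, so the forward reaction proceeds.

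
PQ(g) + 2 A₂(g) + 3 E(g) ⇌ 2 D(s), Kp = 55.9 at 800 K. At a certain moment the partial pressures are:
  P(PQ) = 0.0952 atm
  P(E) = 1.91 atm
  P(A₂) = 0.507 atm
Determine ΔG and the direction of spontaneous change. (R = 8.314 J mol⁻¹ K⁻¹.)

(D is a pure solid — omitted from Qp.)
Qp = 1 / (P(PQ)·P(A₂)²·P(E)³) = 1 / ((0.0952)·(0.507)²·(1.91)³) = 5.86
ΔG = RT ln(Qp/Kp) = (8.314 J mol⁻¹ K⁻¹)(800 K) × ln(5.86/55.9)
   = (6.651 kJ/mol)(-2.255) = -15.0 kJ/mol
ΔG < 0, so the forward reaction is spontaneous (proceeds forward).

ΔG = -15.0 kJ/mol; the forward reaction is spontaneous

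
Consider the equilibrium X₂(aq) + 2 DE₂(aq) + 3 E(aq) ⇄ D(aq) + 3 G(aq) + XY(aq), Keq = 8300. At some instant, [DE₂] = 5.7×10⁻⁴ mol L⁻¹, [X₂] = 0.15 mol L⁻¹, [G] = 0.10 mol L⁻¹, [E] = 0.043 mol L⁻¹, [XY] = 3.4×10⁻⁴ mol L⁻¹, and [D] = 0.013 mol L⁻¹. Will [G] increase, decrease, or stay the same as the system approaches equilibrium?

Q = [D]·[G]³·[XY] / ([X₂]·[DE₂]²·[E]³) = (0.013)·(0.10)³·(3.4×10⁻⁴) / ((0.15)·(5.7×10⁻⁴)²·(0.043)³) = 1100
Q = 1100 < Keq = 8300: net forward reaction.
G is a product, so it increases.

increase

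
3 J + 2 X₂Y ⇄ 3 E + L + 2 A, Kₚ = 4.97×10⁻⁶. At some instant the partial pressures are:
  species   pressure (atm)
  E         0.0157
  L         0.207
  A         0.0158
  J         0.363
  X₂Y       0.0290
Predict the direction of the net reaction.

Qₚ = P(E)³·P(L)·P(A)² / (P(J)³·P(X₂Y)²) = (0.0157)³·(0.207)·(0.0158)² / ((0.363)³·(0.0290)²) = 4.97×10⁻⁶
Qₚ = 4.97×10⁻⁶ = Kₚ, so the system is already at equilibrium.

neither direction; the system is at equilibrium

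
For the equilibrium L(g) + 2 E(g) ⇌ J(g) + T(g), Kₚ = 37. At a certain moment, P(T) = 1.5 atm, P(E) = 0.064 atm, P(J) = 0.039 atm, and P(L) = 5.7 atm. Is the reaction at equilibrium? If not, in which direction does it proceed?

Qₚ = P(J)·P(T) / (P(L)·P(E)²) = (0.039)·(1.5) / ((5.7)·(0.064)²) = 2.5
Qₚ = 2.5 < Kₚ = 37, so the forward reaction proceeds.

to the right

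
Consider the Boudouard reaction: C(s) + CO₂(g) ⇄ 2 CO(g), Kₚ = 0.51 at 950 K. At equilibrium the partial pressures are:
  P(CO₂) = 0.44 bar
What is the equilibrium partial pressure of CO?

P(CO) = 0.47 bar

(C is a pure solid — omitted from Kₚ.)
At equilibrium, Kₚ = P(CO)² / P(CO₂) = 0.51.
(P(CO))² / (0.44) = 0.51
P(CO)² = 0.224 ⇒ P(CO) = 0.47 bar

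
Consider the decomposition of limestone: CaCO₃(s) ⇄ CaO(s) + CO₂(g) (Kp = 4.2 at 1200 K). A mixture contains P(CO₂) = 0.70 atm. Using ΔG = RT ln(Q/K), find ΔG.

(CaCO₃, CaO are pure solids — omitted from Qp.)
Qp = P(CO₂) = 0.700
ΔG = RT ln(Qp/Kp) = (8.314 J mol⁻¹ K⁻¹)(1200 K) × ln(0.700/4.2)
   = (9.977 kJ/mol)(-1.792) = -17.9 kJ/mol
ΔG < 0, so the forward reaction is spontaneous (proceeds forward).

ΔG = -17.9 kJ/mol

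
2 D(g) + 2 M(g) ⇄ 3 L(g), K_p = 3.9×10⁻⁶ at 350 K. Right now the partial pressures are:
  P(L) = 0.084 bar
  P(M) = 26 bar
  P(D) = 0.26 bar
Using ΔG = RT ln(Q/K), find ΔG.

ΔG = 3.50 kJ/mol

Q_p = P(L)³ / (P(D)²·P(M)²) = (0.084)³ / ((0.26)²·(26)²) = 1.30×10⁻⁵
ΔG = RT ln(Q_p/K_p) = (8.314 J mol⁻¹ K⁻¹)(350 K) × ln(1.30×10⁻⁵/3.9×10⁻⁶)
   = (2.910 kJ/mol)(1.204) = 3.50 kJ/mol
ΔG > 0, so the forward reaction is non-spontaneous (proceeds in reverse).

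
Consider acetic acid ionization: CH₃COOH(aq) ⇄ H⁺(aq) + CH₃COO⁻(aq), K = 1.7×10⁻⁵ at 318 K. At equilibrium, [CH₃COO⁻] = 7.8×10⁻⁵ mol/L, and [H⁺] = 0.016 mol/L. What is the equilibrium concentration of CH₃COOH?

[CH₃COOH] = 0.073 mol/L

At equilibrium, K = [H⁺]·[CH₃COO⁻] / [CH₃COOH] = 1.7×10⁻⁵.
(0.016)·(7.8×10⁻⁵) / ([CH₃COOH]) = 1.7×10⁻⁵
[CH₃COOH] = 0.0734 = 0.073 mol/L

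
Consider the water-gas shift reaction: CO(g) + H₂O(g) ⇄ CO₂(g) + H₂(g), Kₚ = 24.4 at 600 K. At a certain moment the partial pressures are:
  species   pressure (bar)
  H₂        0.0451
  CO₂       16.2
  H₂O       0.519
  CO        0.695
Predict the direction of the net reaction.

in the forward direction

Qₚ = P(CO₂)·P(H₂) / (P(CO)·P(H₂O)) = (16.2)·(0.0451) / ((0.695)·(0.519)) = 2.03
Qₚ = 2.03 < Kₚ = 24.4, so the forward reaction proceeds.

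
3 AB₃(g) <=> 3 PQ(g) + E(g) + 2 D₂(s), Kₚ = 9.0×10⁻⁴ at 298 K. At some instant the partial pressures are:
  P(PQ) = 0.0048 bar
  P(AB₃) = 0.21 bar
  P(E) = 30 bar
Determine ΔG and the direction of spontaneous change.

(D₂ is a pure solid — omitted from Qₚ.)
Qₚ = P(PQ)³·P(E) / P(AB₃)³ = (0.0048)³·(30) / (0.21)³ = 3.58×10⁻⁴
ΔG = RT ln(Qₚ/Kₚ) = (8.314 J mol⁻¹ K⁻¹)(298 K) × ln(3.58×10⁻⁴/9.0×10⁻⁴)
   = (2.478 kJ/mol)(-0.9219) = -2.28 kJ/mol
ΔG < 0, so the forward reaction is spontaneous (proceeds forward).

ΔG = -2.28 kJ/mol; the forward reaction is spontaneous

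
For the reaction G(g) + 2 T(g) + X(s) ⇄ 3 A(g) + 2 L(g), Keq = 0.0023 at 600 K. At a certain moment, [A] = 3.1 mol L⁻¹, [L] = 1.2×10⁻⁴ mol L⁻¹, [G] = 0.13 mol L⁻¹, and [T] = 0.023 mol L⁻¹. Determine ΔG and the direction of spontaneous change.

(X is a pure solid — omitted from Q.)
Q = [A]³·[L]² / ([G]·[T]²) = (3.1)³·(1.2×10⁻⁴)² / ((0.13)·(0.023)²) = 0.00624
ΔG = RT ln(Q/Keq) = (8.314 J mol⁻¹ K⁻¹)(600 K) × ln(0.00624/0.0023)
   = (4.988 kJ/mol)(0.9981) = 4.98 kJ/mol
ΔG > 0, so the forward reaction is non-spontaneous (proceeds in reverse).

ΔG = 4.98 kJ/mol; the forward reaction is non-spontaneous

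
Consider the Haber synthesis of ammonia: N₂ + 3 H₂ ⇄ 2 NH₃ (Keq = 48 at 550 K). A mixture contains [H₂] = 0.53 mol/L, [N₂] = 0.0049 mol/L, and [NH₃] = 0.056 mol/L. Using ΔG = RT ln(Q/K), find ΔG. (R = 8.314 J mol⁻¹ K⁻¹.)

ΔG = -11.0 kJ/mol

Q = [NH₃]² / ([N₂]·[H₂]³) = (0.056)² / ((0.0049)·(0.53)³) = 4.30
ΔG = RT ln(Q/Keq) = (8.314 J mol⁻¹ K⁻¹)(550 K) × ln(4.30/48)
   = (4.573 kJ/mol)(-2.413) = -11.0 kJ/mol
ΔG < 0, so the forward reaction is spontaneous (proceeds forward).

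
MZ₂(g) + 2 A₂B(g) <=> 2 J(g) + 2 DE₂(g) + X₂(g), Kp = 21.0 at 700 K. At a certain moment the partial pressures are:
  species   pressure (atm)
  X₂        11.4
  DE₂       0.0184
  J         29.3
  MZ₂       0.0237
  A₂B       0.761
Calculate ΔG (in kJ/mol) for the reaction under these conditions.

ΔG = 14.2 kJ/mol

Qp = P(J)²·P(DE₂)²·P(X₂) / (P(MZ₂)·P(A₂B)²) = (29.3)²·(0.0184)²·(11.4) / ((0.0237)·(0.761)²) = 241
ΔG = RT ln(Qp/Kp) = (8.314 J mol⁻¹ K⁻¹)(700 K) × ln(241/21.0)
   = (5.820 kJ/mol)(2.440) = 14.2 kJ/mol
ΔG > 0, so the forward reaction is non-spontaneous (proceeds in reverse).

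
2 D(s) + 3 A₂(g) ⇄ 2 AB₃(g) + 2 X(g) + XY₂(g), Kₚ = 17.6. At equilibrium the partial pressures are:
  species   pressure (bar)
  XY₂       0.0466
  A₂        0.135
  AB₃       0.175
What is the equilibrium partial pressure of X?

P(X) = 5.51 bar

(D is a pure solid — omitted from Kₚ.)
At equilibrium, Kₚ = P(AB₃)²·P(X)²·P(XY₂) / P(A₂)³ = 17.6.
(0.175)²·(P(X))²·(0.0466) / (0.135)³ = 17.6
P(X)² = 30.3 ⇒ P(X) = 5.51 bar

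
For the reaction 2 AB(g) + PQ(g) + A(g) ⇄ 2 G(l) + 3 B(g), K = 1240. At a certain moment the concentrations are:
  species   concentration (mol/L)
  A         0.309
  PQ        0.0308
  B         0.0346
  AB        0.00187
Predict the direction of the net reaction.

(G is a pure liquid — omitted from Q.)
Q = [B]³ / ([AB]²·[PQ]·[A]) = (0.0346)³ / ((0.00187)²·(0.0308)·(0.309)) = 1240
Q = 1240 = K, so the system is already at equilibrium.

neither direction; the system is at equilibrium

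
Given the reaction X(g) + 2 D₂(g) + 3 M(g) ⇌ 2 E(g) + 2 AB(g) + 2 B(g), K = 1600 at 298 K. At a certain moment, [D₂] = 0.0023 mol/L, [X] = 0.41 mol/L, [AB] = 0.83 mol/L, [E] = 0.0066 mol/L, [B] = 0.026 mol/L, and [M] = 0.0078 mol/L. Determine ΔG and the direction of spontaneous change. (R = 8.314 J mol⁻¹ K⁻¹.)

Q = [E]²·[AB]²·[B]² / ([X]·[D₂]²·[M]³) = (0.0066)²·(0.83)²·(0.026)² / ((0.41)·(0.0023)²·(0.0078)³) = 19700
ΔG = RT ln(Q/K) = (8.314 J mol⁻¹ K⁻¹)(298 K) × ln(19700/1600)
   = (2.478 kJ/mol)(2.511) = 6.22 kJ/mol
ΔG > 0, so the forward reaction is non-spontaneous (proceeds in reverse).

ΔG = 6.22 kJ/mol; the forward reaction is non-spontaneous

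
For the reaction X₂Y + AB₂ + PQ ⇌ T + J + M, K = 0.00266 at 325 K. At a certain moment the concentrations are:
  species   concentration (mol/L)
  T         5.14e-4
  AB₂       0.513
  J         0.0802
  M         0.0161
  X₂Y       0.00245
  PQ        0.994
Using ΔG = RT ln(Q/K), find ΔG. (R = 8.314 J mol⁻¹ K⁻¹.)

ΔG = -4.35 kJ/mol

Q = [T]·[J]·[M] / ([X₂Y]·[AB₂]·[PQ]) = (5.14e-4)·(0.0802)·(0.0161) / ((0.00245)·(0.513)·(0.994)) = 5.31e-4
ΔG = RT ln(Q/K) = (8.314 J mol⁻¹ K⁻¹)(325 K) × ln(5.31e-4/0.00266)
   = (2.702 kJ/mol)(-1.611) = -4.35 kJ/mol
ΔG < 0, so the forward reaction is spontaneous (proceeds forward).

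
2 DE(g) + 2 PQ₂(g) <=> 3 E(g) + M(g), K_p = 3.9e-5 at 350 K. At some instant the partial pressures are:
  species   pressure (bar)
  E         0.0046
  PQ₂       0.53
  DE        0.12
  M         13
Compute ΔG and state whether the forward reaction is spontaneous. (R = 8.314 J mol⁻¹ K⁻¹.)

ΔG = 6.06 kJ/mol; the forward reaction is non-spontaneous

Q_p = P(E)³·P(M) / (P(DE)²·P(PQ₂)²) = (0.0046)³·(13) / ((0.12)²·(0.53)²) = 3.13e-4
ΔG = RT ln(Q_p/K_p) = (8.314 J mol⁻¹ K⁻¹)(350 K) × ln(3.13e-4/3.9e-5)
   = (2.910 kJ/mol)(2.083) = 6.06 kJ/mol
ΔG > 0, so the forward reaction is non-spontaneous (proceeds in reverse).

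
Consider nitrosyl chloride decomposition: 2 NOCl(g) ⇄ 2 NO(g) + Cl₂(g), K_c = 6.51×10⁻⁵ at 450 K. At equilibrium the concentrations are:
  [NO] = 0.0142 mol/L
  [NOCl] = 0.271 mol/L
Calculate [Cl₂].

[Cl₂] = 0.0237 mol/L

At equilibrium, K_c = [NO]²·[Cl₂] / [NOCl]² = 6.51×10⁻⁵.
(0.0142)²·([Cl₂]) / (0.271)² = 6.51×10⁻⁵
[Cl₂] = 0.0237 mol/L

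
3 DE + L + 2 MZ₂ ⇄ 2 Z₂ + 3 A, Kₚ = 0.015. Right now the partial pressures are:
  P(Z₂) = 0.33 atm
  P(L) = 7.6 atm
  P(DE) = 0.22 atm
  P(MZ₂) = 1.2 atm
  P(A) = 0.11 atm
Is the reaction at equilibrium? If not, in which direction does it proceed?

Qₚ = P(Z₂)²·P(A)³ / (P(DE)³·P(L)·P(MZ₂)²) = (0.33)²·(0.11)³ / ((0.22)³·(7.6)·(1.2)²) = 0.0012
Qₚ = 0.0012 < Kₚ = 0.015, so the forward reaction proceeds.

to the right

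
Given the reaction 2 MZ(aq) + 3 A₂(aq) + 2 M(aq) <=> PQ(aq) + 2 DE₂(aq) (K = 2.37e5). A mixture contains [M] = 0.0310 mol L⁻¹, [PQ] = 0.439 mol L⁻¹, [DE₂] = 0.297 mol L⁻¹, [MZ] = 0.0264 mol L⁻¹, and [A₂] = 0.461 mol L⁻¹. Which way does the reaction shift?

Q = [PQ]·[DE₂]² / ([MZ]²·[A₂]³·[M]²) = (0.439)·(0.297)² / ((0.0264)²·(0.461)³·(0.0310)²) = 5.90e5
Q = 5.90e5 > K = 2.37e5, so the reverse reaction proceeds.

reverse (toward reactants)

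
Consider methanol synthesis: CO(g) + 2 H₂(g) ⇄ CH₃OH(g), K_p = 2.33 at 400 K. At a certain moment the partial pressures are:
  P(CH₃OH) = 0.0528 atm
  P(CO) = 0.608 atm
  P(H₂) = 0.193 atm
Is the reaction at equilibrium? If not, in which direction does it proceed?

neither direction; the system is at equilibrium

Q_p = P(CH₃OH) / (P(CO)·P(H₂)²) = (0.0528) / ((0.608)·(0.193)²) = 2.33
Q_p = 2.33 = K_p, so the system is already at equilibrium.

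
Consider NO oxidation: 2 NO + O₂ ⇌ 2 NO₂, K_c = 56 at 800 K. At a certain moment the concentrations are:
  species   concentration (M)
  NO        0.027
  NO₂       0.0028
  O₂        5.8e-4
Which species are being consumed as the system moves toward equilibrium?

NO, O₂ (reactants)

Q_c = [NO₂]² / ([NO]²·[O₂]) = (0.0028)² / ((0.027)²·(5.8e-4)) = 19
Q_c = 19 < K_c = 56: net forward reaction.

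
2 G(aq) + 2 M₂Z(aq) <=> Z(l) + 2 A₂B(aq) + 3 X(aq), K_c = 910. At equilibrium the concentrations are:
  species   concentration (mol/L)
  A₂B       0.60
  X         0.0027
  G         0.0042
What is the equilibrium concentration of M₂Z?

(Z is a pure liquid — omitted from K_c.)
At equilibrium, K_c = [A₂B]²·[X]³ / ([G]²·[M₂Z]²) = 910.
(0.60)²·(0.0027)³ / ((0.0042)²·([M₂Z])²) = 910
[M₂Z]² = 4.41e-7 ⇒ [M₂Z] = 6.6e-4 mol/L

[M₂Z] = 6.6e-4 mol/L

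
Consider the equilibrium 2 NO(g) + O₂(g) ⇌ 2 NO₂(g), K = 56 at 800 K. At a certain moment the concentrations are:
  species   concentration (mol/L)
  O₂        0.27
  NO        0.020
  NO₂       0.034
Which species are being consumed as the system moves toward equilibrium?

NO, O₂ (reactants)

Q = [NO₂]² / ([NO]²·[O₂]) = (0.034)² / ((0.020)²·(0.27)) = 11
Q = 11 < K = 56: net forward reaction.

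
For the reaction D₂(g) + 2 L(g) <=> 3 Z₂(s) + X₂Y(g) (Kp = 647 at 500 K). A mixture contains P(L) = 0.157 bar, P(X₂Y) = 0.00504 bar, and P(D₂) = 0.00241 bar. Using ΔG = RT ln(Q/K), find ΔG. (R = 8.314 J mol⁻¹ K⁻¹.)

ΔG = -8.45 kJ/mol

(Z₂ is a pure solid — omitted from Qp.)
Qp = P(X₂Y) / (P(D₂)·P(L)²) = (0.00504) / ((0.00241)·(0.157)²) = 84.8
ΔG = RT ln(Qp/Kp) = (8.314 J mol⁻¹ K⁻¹)(500 K) × ln(84.8/647)
   = (4.157 kJ/mol)(-2.032) = -8.45 kJ/mol
ΔG < 0, so the forward reaction is spontaneous (proceeds forward).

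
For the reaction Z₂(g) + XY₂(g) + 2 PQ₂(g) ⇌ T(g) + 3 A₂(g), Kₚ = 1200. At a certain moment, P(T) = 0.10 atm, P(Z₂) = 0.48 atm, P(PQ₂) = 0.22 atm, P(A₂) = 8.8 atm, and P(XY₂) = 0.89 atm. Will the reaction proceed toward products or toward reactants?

Qₚ = P(T)·P(A₂)³ / (P(Z₂)·P(XY₂)·P(PQ₂)²) = (0.10)·(8.8)³ / ((0.48)·(0.89)·(0.22)²) = 3300
Qₚ = 3300 > Kₚ = 1200, so the reverse reaction proceeds.

reverse (toward reactants)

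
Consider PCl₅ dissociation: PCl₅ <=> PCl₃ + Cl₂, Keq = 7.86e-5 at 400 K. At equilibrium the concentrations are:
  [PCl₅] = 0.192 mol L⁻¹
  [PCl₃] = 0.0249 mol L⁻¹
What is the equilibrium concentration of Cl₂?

[Cl₂] = 6.06e-4 mol L⁻¹

At equilibrium, Keq = [PCl₃]·[Cl₂] / [PCl₅] = 7.86e-5.
(0.0249)·([Cl₂]) / (0.192) = 7.86e-5
[Cl₂] = 6.06e-4 mol L⁻¹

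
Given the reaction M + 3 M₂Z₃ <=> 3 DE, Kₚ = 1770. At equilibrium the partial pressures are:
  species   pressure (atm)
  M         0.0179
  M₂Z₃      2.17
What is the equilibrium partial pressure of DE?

At equilibrium, Kₚ = P(DE)³ / (P(M)·P(M₂Z₃)³) = 1770.
(P(DE))³ / ((0.0179)·(2.17)³) = 1770
P(DE)³ = 324 ⇒ P(DE) = 6.87 atm

P(DE) = 6.87 atm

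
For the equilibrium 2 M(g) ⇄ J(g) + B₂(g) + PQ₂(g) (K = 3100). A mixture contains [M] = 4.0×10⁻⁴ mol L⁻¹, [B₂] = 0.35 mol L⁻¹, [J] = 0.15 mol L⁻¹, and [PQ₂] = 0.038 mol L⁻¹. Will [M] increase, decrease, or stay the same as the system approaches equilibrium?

increase

Q = [J]·[B₂]·[PQ₂] / [M]² = (0.15)·(0.35)·(0.038) / (4.0×10⁻⁴)² = 12000
Q = 12000 > K = 3100: net reverse reaction.
M is a reactant, so it increases.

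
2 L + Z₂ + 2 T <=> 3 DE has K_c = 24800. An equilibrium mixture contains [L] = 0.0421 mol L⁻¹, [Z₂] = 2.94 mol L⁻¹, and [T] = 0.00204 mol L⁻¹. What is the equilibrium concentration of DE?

[DE] = 0.0813 mol L⁻¹

At equilibrium, K_c = [DE]³ / ([L]²·[Z₂]·[T]²) = 24800.
([DE])³ / ((0.0421)²·(2.94)·(0.00204)²) = 24800
[DE]³ = 5.38e-4 ⇒ [DE] = 0.0813 mol L⁻¹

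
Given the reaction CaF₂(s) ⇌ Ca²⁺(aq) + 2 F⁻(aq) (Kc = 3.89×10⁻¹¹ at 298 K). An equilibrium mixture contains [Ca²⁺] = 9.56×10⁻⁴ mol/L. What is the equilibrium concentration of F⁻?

[F⁻] = 2.02×10⁻⁴ mol/L

(CaF₂ is a pure solid — omitted from Kc.)
At equilibrium, Kc = [Ca²⁺]·[F⁻]² = 3.89×10⁻¹¹.
(9.56×10⁻⁴)·([F⁻])² = 3.89×10⁻¹¹
[F⁻]² = 4.07×10⁻⁸ ⇒ [F⁻] = 2.02×10⁻⁴ mol/L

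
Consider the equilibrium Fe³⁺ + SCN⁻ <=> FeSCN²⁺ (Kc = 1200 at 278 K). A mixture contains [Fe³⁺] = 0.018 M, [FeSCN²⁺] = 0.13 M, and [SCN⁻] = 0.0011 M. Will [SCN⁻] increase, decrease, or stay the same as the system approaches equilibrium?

increase

Qc = [FeSCN²⁺] / ([Fe³⁺]·[SCN⁻]) = (0.13) / ((0.018)·(0.0011)) = 6600
Qc = 6600 > Kc = 1200: net reverse reaction.
SCN⁻ is a reactant, so it increases.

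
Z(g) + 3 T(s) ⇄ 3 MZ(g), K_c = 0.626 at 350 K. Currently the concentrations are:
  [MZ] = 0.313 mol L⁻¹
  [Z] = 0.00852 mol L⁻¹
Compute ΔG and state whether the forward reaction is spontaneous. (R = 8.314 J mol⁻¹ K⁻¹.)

ΔG = 5.09 kJ/mol; the forward reaction is non-spontaneous

(T is a pure solid — omitted from Q_c.)
Q_c = [MZ]³ / [Z] = (0.313)³ / (0.00852) = 3.60
ΔG = RT ln(Q_c/K_c) = (8.314 J mol⁻¹ K⁻¹)(350 K) × ln(3.60/0.626)
   = (2.910 kJ/mol)(1.749) = 5.09 kJ/mol
ΔG > 0, so the forward reaction is non-spontaneous (proceeds in reverse).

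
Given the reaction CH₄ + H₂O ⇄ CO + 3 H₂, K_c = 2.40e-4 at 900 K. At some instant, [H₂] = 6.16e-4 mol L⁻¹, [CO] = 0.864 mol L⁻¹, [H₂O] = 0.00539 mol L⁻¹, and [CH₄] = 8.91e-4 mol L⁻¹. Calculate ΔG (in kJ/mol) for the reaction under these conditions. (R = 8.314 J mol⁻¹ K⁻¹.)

Q_c = [CO]·[H₂]³ / ([CH₄]·[H₂O]) = (0.864)·(6.16e-4)³ / ((8.91e-4)·(0.00539)) = 4.21e-5
ΔG = RT ln(Q_c/K_c) = (8.314 J mol⁻¹ K⁻¹)(900 K) × ln(4.21e-5/2.40e-4)
   = (7.483 kJ/mol)(-1.741) = -13.0 kJ/mol
ΔG < 0, so the forward reaction is spontaneous (proceeds forward).

ΔG = -13.0 kJ/mol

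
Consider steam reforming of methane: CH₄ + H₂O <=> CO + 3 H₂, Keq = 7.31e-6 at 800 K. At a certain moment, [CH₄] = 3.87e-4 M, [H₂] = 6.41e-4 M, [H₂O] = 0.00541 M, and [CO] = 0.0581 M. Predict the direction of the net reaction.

Q = [CO]·[H₂]³ / ([CH₄]·[H₂O]) = (0.0581)·(6.41e-4)³ / ((3.87e-4)·(0.00541)) = 7.31e-6
Q = 7.31e-6 = Keq, so the system is already at equilibrium.

no net change (already at equilibrium)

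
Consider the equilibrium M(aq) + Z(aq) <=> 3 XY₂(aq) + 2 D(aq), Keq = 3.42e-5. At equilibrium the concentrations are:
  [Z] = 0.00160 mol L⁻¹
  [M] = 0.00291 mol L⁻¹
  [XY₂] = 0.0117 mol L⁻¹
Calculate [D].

At equilibrium, Keq = [XY₂]³·[D]² / ([M]·[Z]) = 3.42e-5.
(0.0117)³·([D])² / ((0.00291)·(0.00160)) = 3.42e-5
[D]² = 9.94e-5 ⇒ [D] = 0.00997 mol L⁻¹

[D] = 0.00997 mol L⁻¹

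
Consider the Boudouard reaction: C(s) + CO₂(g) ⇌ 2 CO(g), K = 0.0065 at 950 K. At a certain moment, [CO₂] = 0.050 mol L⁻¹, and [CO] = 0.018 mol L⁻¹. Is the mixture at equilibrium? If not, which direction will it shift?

yes, at equilibrium

(C is a pure solid — omitted from Q.)
Q = [CO]² / [CO₂] = (0.018)² / (0.050) = 0.0065
Q = 0.0065 = K; the system is at equilibrium.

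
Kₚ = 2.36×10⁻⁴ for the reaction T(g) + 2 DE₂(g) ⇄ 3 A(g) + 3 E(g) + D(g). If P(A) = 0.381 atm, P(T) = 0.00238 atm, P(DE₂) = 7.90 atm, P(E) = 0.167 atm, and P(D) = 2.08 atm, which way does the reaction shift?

to the left

Qₚ = P(A)³·P(E)³·P(D) / (P(T)·P(DE₂)²) = (0.381)³·(0.167)³·(2.08) / ((0.00238)·(7.90)²) = 0.00361
Qₚ = 0.00361 > Kₚ = 2.36×10⁻⁴, so the reverse reaction proceeds.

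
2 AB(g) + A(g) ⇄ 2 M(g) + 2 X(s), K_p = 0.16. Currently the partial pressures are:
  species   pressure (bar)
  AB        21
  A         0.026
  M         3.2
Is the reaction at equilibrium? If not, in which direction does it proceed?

in the reverse direction

(X is a pure solid — omitted from Q_p.)
Q_p = P(M)² / (P(AB)²·P(A)) = (3.2)² / ((21)²·(0.026)) = 0.89
Q_p = 0.89 > K_p = 0.16, so the reverse reaction proceeds.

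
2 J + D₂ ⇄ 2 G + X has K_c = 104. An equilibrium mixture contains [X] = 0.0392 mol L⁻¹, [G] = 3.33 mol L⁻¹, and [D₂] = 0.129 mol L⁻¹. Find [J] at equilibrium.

At equilibrium, K_c = [G]²·[X] / ([J]²·[D₂]) = 104.
(3.33)²·(0.0392) / (([J])²·(0.129)) = 104
[J]² = 0.0324 ⇒ [J] = 0.180 mol L⁻¹

[J] = 0.180 mol L⁻¹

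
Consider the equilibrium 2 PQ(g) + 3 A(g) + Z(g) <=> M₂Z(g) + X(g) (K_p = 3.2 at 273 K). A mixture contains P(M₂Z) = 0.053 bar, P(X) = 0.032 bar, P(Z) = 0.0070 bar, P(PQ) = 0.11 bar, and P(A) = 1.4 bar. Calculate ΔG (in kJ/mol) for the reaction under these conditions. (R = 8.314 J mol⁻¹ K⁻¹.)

Q_p = P(M₂Z)·P(X) / (P(PQ)²·P(A)³·P(Z)) = (0.053)·(0.032) / ((0.11)²·(1.4)³·(0.0070)) = 7.30
ΔG = RT ln(Q_p/K_p) = (8.314 J mol⁻¹ K⁻¹)(273 K) × ln(7.30/3.2)
   = (2.270 kJ/mol)(0.8247) = 1.87 kJ/mol
ΔG > 0, so the forward reaction is non-spontaneous (proceeds in reverse).

ΔG = 1.87 kJ/mol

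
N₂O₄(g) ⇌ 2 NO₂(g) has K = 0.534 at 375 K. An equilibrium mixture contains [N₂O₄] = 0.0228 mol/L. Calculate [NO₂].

At equilibrium, K = [NO₂]² / [N₂O₄] = 0.534.
([NO₂])² / (0.0228) = 0.534
[NO₂]² = 0.0122 ⇒ [NO₂] = 0.110 mol/L

[NO₂] = 0.110 mol/L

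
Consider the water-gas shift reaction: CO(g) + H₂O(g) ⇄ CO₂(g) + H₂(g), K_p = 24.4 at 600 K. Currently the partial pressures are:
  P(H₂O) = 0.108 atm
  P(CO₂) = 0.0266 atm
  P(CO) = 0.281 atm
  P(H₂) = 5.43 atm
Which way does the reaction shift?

toward products

Q_p = P(CO₂)·P(H₂) / (P(CO)·P(H₂O)) = (0.0266)·(5.43) / ((0.281)·(0.108)) = 4.76
Q_p = 4.76 < K_p = 24.4, so the forward reaction proceeds.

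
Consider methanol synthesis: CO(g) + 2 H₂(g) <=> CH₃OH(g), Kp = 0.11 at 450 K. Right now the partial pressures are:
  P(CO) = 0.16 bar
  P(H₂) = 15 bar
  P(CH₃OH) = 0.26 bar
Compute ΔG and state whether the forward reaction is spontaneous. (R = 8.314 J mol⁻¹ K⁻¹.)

Qp = P(CH₃OH) / (P(CO)·P(H₂)²) = (0.26) / ((0.16)·(15)²) = 0.00722
ΔG = RT ln(Qp/Kp) = (8.314 J mol⁻¹ K⁻¹)(450 K) × ln(0.00722/0.11)
   = (3.741 kJ/mol)(-2.724) = -10.2 kJ/mol
ΔG < 0, so the forward reaction is spontaneous (proceeds forward).

ΔG = -10.2 kJ/mol; the forward reaction is spontaneous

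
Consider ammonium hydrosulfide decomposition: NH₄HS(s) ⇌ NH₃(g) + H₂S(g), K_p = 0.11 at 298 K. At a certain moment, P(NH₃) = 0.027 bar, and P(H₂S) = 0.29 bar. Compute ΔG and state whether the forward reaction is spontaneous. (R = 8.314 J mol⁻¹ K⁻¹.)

(NH₄HS is a pure solid — omitted from Q_p.)
Q_p = P(NH₃)·P(H₂S) = (0.027)·(0.29) = 0.00783
ΔG = RT ln(Q_p/K_p) = (8.314 J mol⁻¹ K⁻¹)(298 K) × ln(0.00783/0.11)
   = (2.478 kJ/mol)(-2.643) = -6.55 kJ/mol
ΔG < 0, so the forward reaction is spontaneous (proceeds forward).

ΔG = -6.55 kJ/mol; the forward reaction is spontaneous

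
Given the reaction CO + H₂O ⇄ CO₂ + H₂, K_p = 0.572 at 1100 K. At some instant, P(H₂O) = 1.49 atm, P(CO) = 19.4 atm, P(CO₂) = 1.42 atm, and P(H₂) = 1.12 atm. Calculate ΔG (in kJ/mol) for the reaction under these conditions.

Q_p = P(CO₂)·P(H₂) / (P(CO)·P(H₂O)) = (1.42)·(1.12) / ((19.4)·(1.49)) = 0.0550
ΔG = RT ln(Q_p/K_p) = (8.314 J mol⁻¹ K⁻¹)(1100 K) × ln(0.0550/0.572)
   = (9.145 kJ/mol)(-2.342) = -21.4 kJ/mol
ΔG < 0, so the forward reaction is spontaneous (proceeds forward).

ΔG = -21.4 kJ/mol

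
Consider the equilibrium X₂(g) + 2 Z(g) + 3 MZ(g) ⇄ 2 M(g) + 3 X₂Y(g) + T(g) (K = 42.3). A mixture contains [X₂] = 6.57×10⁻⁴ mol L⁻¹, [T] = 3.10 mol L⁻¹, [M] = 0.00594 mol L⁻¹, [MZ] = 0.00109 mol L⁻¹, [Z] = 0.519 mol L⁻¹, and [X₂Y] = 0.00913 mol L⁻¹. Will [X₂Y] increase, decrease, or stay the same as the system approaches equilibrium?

decrease

Q = [M]²·[X₂Y]³·[T] / ([X₂]·[Z]²·[MZ]³) = (0.00594)²·(0.00913)³·(3.10) / ((6.57×10⁻⁴)·(0.519)²·(0.00109)³) = 363
Q = 363 > K = 42.3: net reverse reaction.
X₂Y is a product, so it decreases.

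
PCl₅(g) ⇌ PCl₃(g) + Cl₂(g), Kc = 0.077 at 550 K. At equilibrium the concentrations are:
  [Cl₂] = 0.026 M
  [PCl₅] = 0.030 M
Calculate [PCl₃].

[PCl₃] = 0.089 M

At equilibrium, Kc = [PCl₃]·[Cl₂] / [PCl₅] = 0.077.
([PCl₃])·(0.026) / (0.030) = 0.077
[PCl₃] = 0.0888 = 0.089 M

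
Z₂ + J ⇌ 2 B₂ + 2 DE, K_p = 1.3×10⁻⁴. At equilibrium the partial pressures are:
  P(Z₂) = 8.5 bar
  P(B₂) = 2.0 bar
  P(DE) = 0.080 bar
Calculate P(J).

P(J) = 23 bar

At equilibrium, K_p = P(B₂)²·P(DE)² / (P(Z₂)·P(J)) = 1.3×10⁻⁴.
(2.0)²·(0.080)² / ((8.5)·(P(J))) = 1.3×10⁻⁴
P(J) = 23.2 = 23 bar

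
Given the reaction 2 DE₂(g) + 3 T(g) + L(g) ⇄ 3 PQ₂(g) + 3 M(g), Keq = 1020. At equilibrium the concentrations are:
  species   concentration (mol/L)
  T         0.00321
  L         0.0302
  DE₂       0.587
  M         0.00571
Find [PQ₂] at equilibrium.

At equilibrium, Keq = [PQ₂]³·[M]³ / ([DE₂]²·[T]³·[L]) = 1020.
([PQ₂])³·(0.00571)³ / ((0.587)²·(0.00321)³·(0.0302)) = 1020
[PQ₂]³ = 1.89 ⇒ [PQ₂] = 1.24 mol/L

[PQ₂] = 1.24 mol/L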